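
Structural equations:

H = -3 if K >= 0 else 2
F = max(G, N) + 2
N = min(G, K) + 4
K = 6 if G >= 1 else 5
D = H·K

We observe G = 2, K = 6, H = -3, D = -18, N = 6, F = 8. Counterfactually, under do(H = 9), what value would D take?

54

The intervention breaks the incoming arrows to H: H = -3 if K >= 0 else 2 no longer applies, and H = 9.
K = 6 if G >= 1 else 5  [with G=2]  = 6
D = H·K  [with H=9, K=6]  = 54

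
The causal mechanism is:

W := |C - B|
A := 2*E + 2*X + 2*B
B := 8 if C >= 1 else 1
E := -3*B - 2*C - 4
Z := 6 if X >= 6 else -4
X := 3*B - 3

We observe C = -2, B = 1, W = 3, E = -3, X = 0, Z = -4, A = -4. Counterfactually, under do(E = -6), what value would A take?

The intervention breaks the incoming arrows to E: E := -3*B - 2*C - 4 no longer applies, and E = -6.
B = 8 if C >= 1 else 1  [with C=-2]  = 1
X = 3*B - 3  [with B=1]  = 0
A = 2*E + 2*X + 2*B  [with E=-6, X=0, B=1]  = -10

-10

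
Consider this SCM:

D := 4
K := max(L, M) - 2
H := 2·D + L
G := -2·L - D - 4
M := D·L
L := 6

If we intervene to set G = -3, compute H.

The intervention breaks the incoming arrows to G: G := -2·L - D - 4 no longer applies, and G = -3.
H is not downstream of the intervention, so its value is determined by the original equations.
H = 2·D + L  [with D=4, L=6]  = 14

14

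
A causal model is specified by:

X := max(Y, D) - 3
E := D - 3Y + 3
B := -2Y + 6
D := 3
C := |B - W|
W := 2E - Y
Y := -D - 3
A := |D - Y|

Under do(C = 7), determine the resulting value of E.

The intervention breaks the incoming arrows to C: C := |B - W| no longer applies, and C = 7.
Since E is not a descendant of the intervened variable, it is unaffected.
Y = -D - 3  [with D=3]  = -6
E = D - 3Y + 3  [with D=3, Y=-6]  = 24

24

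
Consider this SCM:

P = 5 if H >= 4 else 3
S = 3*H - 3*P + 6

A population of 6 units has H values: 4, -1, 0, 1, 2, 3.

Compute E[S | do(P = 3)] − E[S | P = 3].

1.5

do(P=3) breaks P's dependence on H. With P=3 fixed, S across the units is 9, -6, -3, 0, 3, 6, mean 1.5.
Observing P=3 restricts to units where P's equation naturally yields 3: H ∈ {-1, 0, 1, 2, 3}. In that subpopulation S = -6, -3, 0, 3, 6, mean 0.
Difference = 1.5 − 0 = 1.5.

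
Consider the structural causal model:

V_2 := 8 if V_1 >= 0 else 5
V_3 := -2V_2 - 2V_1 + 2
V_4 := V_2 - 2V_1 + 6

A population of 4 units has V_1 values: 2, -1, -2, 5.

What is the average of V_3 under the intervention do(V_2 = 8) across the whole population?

-16

do(V_2=8) breaks V_2's dependence on V_1. With V_2=8 fixed, V_3 across the units is -18, -12, -10, -24, mean -16.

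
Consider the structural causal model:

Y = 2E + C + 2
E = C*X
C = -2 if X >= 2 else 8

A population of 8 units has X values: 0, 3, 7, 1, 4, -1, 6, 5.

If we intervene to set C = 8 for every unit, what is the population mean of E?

Under do(C=8), C's equation is replaced by C=8 for every unit. Per-unit E: 0, 24, 56, 8, 32, -8, 48, 40. Mean = 25.

25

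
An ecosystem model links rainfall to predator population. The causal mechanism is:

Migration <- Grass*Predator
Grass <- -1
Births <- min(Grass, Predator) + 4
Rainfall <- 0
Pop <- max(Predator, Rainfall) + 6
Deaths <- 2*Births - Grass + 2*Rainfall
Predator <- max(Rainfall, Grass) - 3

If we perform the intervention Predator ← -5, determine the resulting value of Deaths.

do(Predator=-5) replaces the equation Predator <- max(Rainfall, Grass) - 3 with the constant Predator = -5.
Births = min(Grass, Predator) + 4  [with Grass=-1, Predator=-5]  = -1
Deaths = 2*Births - Grass + 2*Rainfall  [with Births=-1, Grass=-1, Rainfall=0]  = -1

-1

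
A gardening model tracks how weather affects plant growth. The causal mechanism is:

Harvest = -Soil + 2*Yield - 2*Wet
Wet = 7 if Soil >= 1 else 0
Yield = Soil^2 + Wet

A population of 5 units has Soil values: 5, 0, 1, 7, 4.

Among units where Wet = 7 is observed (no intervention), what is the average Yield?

29.75

Conditioning on Wet=7 selects the 4 unit(s) with Soil ∈ {5, 1, 7, 4}. Their Yield values: 32, 8, 56, 23. Mean = 29.75.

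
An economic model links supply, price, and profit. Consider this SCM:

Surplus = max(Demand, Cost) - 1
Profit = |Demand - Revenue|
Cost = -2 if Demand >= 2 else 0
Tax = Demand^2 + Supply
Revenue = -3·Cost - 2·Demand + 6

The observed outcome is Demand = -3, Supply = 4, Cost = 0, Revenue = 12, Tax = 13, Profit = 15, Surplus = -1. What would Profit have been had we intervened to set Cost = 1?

12

The intervention breaks the incoming arrows to Cost: Cost = -2 if Demand >= 2 else 0 no longer applies, and Cost = 1.
Revenue = -3·Cost - 2·Demand + 6  [with Cost=1, Demand=-3]  = 9
Profit = |Demand - Revenue|  [with Demand=-3, Revenue=9]  = 12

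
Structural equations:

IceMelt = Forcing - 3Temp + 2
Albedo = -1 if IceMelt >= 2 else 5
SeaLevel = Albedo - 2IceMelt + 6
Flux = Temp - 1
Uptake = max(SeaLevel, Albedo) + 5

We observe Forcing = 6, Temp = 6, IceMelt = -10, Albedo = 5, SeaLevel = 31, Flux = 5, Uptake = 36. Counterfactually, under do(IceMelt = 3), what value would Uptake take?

The intervention breaks the incoming arrows to IceMelt: IceMelt = Forcing - 3Temp + 2 no longer applies, and IceMelt = 3.
Albedo = -1 if IceMelt >= 2 else 5  [with IceMelt=3]  = -1
SeaLevel = Albedo - 2IceMelt + 6  [with Albedo=-1, IceMelt=3]  = -1
Uptake = max(SeaLevel, Albedo) + 5  [with SeaLevel=-1, Albedo=-1]  = 4

4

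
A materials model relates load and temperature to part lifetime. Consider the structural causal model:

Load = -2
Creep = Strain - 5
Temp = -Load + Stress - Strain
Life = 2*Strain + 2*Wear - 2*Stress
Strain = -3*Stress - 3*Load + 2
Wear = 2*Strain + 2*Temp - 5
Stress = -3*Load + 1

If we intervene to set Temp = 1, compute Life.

The intervention breaks the incoming arrows to Temp: Temp = -Load + Stress - Strain no longer applies, and Temp = 1.
Stress = -3*Load + 1  [with Load=-2]  = 7
Strain = -3*Stress - 3*Load + 2  [with Stress=7, Load=-2]  = -13
Wear = 2*Strain + 2*Temp - 5  [with Strain=-13, Temp=1]  = -29
Life = 2*Strain + 2*Wear - 2*Stress  [with Strain=-13, Wear=-29, Stress=7]  = -98

-98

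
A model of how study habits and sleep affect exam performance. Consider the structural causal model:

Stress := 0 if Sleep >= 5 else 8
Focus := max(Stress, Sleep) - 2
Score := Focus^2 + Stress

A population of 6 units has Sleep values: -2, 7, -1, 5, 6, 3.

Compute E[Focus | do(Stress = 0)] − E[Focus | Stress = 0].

The intervention sets Stress=0 in all 6 units regardless of Sleep. Recomputing Focus per unit gives -2, 5, -2, 3, 4, 1; average 1.5.
E[Focus|Stress=0] averages over only the 3 units with Stress=0 (Sleep = 7, 5, 6): Focus = 5, 3, 4, mean 4.
Difference = 1.5 − 4 = -2.5.

-2.5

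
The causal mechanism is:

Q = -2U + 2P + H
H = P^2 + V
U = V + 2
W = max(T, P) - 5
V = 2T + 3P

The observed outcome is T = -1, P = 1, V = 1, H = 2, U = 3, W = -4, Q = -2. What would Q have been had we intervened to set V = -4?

The intervention breaks the incoming arrows to V: V = 2T + 3P no longer applies, and V = -4.
H = P^2 + V  [with P=1, V=-4]  = -3
U = V + 2  [with V=-4]  = -2
Q = -2U + 2P + H  [with U=-2, P=1, H=-3]  = 3

3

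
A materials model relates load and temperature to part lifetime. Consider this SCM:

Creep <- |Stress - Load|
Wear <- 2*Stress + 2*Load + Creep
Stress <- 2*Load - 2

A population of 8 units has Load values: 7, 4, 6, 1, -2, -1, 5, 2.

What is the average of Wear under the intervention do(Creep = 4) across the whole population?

16.5

The intervention sets Creep=4 in all 8 units regardless of Load. Recomputing Wear per unit gives 42, 24, 36, 6, -12, -6, 30, 12; average 16.5.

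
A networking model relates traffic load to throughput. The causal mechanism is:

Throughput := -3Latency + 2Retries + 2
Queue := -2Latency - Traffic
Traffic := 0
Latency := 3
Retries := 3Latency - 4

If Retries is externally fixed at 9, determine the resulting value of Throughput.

Intervening sets Retries = 9 and removes its equation (Retries := 3Latency - 4).
Throughput = -3Latency + 2Retries + 2  [with Latency=3, Retries=9]  = 11

11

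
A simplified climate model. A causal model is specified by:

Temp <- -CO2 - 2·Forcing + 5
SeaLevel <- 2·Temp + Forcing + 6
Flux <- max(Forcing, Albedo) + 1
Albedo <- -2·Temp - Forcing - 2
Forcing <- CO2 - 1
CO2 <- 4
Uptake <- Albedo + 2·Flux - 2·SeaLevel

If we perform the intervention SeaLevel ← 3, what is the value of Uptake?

Under do(SeaLevel=3), the mechanism SeaLevel <- 2·Temp + Forcing + 6 is discarded; SeaLevel is fixed at 3.
Forcing = CO2 - 1  [with CO2=4]  = 3
Temp = -CO2 - 2·Forcing + 5  [with CO2=4, Forcing=3]  = -5
Albedo = -2·Temp - Forcing - 2  [with Temp=-5, Forcing=3]  = 5
Flux = max(Forcing, Albedo) + 1  [with Forcing=3, Albedo=5]  = 6
Uptake = Albedo + 2·Flux - 2·SeaLevel  [with Albedo=5, Flux=6, SeaLevel=3]  = 11

11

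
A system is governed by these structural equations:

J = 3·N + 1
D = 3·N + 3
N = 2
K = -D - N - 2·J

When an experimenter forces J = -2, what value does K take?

The intervention breaks the incoming arrows to J: J = 3·N + 1 no longer applies, and J = -2.
D = 3·N + 3  [with N=2]  = 9
K = -D - N - 2·J  [with D=9, N=2, J=-2]  = -7

-7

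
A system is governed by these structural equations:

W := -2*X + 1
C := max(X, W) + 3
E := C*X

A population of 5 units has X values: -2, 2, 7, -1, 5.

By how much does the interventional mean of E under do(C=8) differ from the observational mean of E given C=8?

5.6

Under do(C=8), C's equation is replaced by C=8 for every unit. Per-unit E: -16, 16, 56, -8, 40. Mean = 17.6.
Conditioning on C=8 selects the 2 unit(s) with X ∈ {-2, 5}. Their E values: -16, 40. Mean = 12.
Difference = 17.6 − 12 = 5.6.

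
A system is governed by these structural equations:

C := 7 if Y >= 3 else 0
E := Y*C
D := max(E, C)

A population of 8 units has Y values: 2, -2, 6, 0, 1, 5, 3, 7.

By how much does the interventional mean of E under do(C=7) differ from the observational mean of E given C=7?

-17.5

Every unit gets C=7 under the intervention. E values become 14, -14, 42, 0, 7, 35, 21, 49; E[E|do(C=7)] = 19.25.
Conditioning on C=7 selects the 4 unit(s) with Y ∈ {6, 5, 3, 7}. Their E values: 42, 35, 21, 49. Mean = 36.75.
Difference = 19.25 − 36.75 = -17.5.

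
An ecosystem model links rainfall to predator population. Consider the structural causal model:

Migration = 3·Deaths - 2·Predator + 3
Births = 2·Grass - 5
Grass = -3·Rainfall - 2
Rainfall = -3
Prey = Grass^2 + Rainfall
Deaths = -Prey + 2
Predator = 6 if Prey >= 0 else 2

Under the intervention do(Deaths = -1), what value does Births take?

9

do(Deaths=-1) replaces the equation Deaths = -Prey + 2 with the constant Deaths = -1.
Since Births is not a descendant of the intervened variable, it is unaffected.
Grass = -3·Rainfall - 2  [with Rainfall=-3]  = 7
Births = 2·Grass - 5  [with Grass=7]  = 9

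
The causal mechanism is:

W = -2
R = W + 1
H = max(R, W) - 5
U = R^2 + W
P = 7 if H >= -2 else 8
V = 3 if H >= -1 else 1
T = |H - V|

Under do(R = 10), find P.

do(R=10) replaces the equation R = W + 1 with the constant R = 10.
H = max(R, W) - 5  [with R=10, W=-2]  = 5
P = 7 if H >= -2 else 8  [with H=5]  = 7

7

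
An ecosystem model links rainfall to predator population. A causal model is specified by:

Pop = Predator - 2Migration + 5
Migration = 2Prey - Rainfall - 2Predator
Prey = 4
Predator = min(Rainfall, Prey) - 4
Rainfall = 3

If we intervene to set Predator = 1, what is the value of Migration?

3

The intervention breaks the incoming arrows to Predator: Predator = min(Rainfall, Prey) - 4 no longer applies, and Predator = 1.
Migration = 2Prey - Rainfall - 2Predator  [with Prey=4, Rainfall=3, Predator=1]  = 3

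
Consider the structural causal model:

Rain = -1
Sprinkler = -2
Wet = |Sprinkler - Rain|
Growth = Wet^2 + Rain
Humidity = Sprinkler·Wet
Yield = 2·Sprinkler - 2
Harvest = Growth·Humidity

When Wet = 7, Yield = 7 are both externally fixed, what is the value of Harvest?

Under do(Wet = 7, Yield = 7), each intervened variable's structural equation is replaced by its fixed value.
Growth = Wet^2 + Rain  [with Wet=7, Rain=-1]  = 48
Humidity = Sprinkler·Wet  [with Sprinkler=-2, Wet=7]  = -14
Harvest = Growth·Humidity  [with Growth=48, Humidity=-14]  = -672

-672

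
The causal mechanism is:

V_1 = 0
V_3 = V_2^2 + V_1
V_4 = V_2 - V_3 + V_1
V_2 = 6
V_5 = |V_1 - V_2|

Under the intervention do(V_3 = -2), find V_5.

do(V_3=-2) replaces the equation V_3 = V_2^2 + V_1 with the constant V_3 = -2.
V_5 is not downstream of the intervention, so its value is determined by the original equations.
V_5 = |V_1 - V_2|  [with V_1=0, V_2=6]  = 6

6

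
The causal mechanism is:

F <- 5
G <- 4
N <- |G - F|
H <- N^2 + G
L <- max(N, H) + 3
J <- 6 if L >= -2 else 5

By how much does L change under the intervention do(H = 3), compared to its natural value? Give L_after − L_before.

-2

Intervening sets H = 3 and removes its equation (H <- N^2 + G).
N = |G - F|  [with G=4, F=5]  = 1
L = max(N, H) + 3  [with N=1, H=3]  = 6
Without intervention: N = |G - F|  [with G=4, F=5]  = 1; H = N^2 + G  [with N=1, G=4]  = 5; L = max(N, H) + 3  [with N=1, H=5]  = 8.
Change = 6 − 8 = -2.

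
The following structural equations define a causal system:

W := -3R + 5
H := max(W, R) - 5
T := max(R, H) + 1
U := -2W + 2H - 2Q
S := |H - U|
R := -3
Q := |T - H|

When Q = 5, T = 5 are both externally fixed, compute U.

Setting Q = 5, T = 5 by intervention discards those variables' equations.
W = -3R + 5  [with R=-3]  = 14
H = max(W, R) - 5  [with W=14, R=-3]  = 9
U = -2W + 2H - 2Q  [with W=14, H=9, Q=5]  = -20

-20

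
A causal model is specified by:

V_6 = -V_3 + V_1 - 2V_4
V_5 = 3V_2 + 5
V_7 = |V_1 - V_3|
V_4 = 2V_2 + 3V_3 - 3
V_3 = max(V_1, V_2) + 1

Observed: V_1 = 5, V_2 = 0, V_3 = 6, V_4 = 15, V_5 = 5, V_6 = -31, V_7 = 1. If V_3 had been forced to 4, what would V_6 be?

-17

The intervention breaks the incoming arrows to V_3: V_3 = max(V_1, V_2) + 1 no longer applies, and V_3 = 4.
V_4 = 2V_2 + 3V_3 - 3  [with V_2=0, V_3=4]  = 9
V_6 = -V_3 + V_1 - 2V_4  [with V_3=4, V_1=5, V_4=9]  = -17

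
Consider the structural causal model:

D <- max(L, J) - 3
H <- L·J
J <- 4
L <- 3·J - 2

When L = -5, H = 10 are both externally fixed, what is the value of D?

The joint intervention fixes L = -5, H = 10, removing each variable's own equation.
D = max(L, J) - 3  [with L=-5, J=4]  = 1

1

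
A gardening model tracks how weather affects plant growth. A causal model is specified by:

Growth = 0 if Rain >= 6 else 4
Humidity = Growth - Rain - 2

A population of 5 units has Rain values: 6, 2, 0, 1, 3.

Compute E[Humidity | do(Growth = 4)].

-0.4

The intervention sets Growth=4 in all 5 units regardless of Rain. Recomputing Humidity per unit gives -4, 0, 2, 1, -1; average -0.4.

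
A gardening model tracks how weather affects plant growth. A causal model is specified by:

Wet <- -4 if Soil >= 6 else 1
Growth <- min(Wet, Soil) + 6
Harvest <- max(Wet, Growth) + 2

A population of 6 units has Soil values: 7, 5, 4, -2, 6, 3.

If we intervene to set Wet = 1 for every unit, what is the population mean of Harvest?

Under do(Wet=1), Wet's equation is replaced by Wet=1 for every unit. Per-unit Harvest: 9, 9, 9, 6, 9, 9. Mean = 8.5.

8.5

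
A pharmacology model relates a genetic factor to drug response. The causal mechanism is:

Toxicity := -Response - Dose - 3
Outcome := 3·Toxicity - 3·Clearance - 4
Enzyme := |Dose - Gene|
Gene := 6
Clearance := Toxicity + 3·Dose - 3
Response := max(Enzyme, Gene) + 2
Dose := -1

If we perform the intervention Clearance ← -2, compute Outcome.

Intervening sets Clearance = -2 and removes its equation (Clearance := Toxicity + 3·Dose - 3).
Enzyme = |Dose - Gene|  [with Dose=-1, Gene=6]  = 7
Response = max(Enzyme, Gene) + 2  [with Enzyme=7, Gene=6]  = 9
Toxicity = -Response - Dose - 3  [with Response=9, Dose=-1]  = -11
Outcome = 3·Toxicity - 3·Clearance - 4  [with Toxicity=-11, Clearance=-2]  = -31

-31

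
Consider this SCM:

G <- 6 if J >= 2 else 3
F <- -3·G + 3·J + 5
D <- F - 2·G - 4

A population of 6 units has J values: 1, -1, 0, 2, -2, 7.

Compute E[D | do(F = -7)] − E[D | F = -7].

Every unit gets F=-7 under the intervention. D values become -17, -17, -17, -23, -17, -23; E[D|do(F=-7)] = -19.
Observing F=-7 restricts to units where F's equation naturally yields -7: J ∈ {-1, 2}. In that subpopulation D = -17, -23, mean -20.
Difference = -19 − (-20) = 1.

1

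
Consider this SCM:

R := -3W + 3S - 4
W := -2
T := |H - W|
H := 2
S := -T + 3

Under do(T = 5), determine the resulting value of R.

-4

do(T=5) replaces the equation T := |H - W| with the constant T = 5.
S = -T + 3  [with T=5]  = -2
R = -3W + 3S - 4  [with W=-2, S=-2]  = -4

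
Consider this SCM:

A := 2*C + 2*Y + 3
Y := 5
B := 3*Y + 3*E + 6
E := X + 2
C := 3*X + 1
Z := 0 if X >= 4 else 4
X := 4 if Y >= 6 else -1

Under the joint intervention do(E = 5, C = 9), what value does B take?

Under do(E = 5, C = 9), each intervened variable's structural equation is replaced by its fixed value.
B = 3*Y + 3*E + 6  [with Y=5, E=5]  = 36

36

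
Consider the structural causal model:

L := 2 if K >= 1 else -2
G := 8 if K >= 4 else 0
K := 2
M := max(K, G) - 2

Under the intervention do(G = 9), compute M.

7

The intervention breaks the incoming arrows to G: G := 8 if K >= 4 else 0 no longer applies, and G = 9.
M = max(K, G) - 2  [with K=2, G=9]  = 7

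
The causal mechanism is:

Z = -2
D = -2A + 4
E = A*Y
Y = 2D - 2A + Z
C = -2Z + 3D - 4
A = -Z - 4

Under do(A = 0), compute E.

Under do(A=0), the mechanism A = -Z - 4 is discarded; A is fixed at 0.
D = -2A + 4  [with A=0]  = 4
Y = 2D - 2A + Z  [with D=4, A=0, Z=-2]  = 6
E = A*Y  [with A=0, Y=6]  = 0

0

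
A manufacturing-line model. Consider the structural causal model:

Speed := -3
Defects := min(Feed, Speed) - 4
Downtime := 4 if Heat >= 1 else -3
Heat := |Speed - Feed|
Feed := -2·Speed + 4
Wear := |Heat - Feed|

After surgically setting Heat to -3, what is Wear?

The intervention breaks the incoming arrows to Heat: Heat := |Speed - Feed| no longer applies, and Heat = -3.
Feed = -2·Speed + 4  [with Speed=-3]  = 10
Wear = |Heat - Feed|  [with Heat=-3, Feed=10]  = 13

13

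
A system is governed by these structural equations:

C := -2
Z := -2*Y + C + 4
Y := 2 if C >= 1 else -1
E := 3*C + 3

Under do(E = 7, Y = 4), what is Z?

-6

Setting E = 7, Y = 4 by intervention discards those variables' equations.
Z = -2*Y + C + 4  [with Y=4, C=-2]  = -6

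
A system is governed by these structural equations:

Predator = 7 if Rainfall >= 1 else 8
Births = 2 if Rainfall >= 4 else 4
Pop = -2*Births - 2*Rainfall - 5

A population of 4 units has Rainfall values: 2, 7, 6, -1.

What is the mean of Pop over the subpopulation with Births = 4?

Conditioning on Births=4 selects the 2 unit(s) with Rainfall ∈ {2, -1}. Their Pop values: -17, -11. Mean = -14.

-14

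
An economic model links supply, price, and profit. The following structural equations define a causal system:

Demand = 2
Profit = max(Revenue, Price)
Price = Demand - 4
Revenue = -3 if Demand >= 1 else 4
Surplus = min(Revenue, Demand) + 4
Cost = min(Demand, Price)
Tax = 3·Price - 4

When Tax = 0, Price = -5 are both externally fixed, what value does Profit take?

The joint intervention fixes Tax = 0, Price = -5, removing each variable's own equation.
Revenue = -3 if Demand >= 1 else 4  [with Demand=2]  = -3
Profit = max(Revenue, Price)  [with Revenue=-3, Price=-5]  = -3

-3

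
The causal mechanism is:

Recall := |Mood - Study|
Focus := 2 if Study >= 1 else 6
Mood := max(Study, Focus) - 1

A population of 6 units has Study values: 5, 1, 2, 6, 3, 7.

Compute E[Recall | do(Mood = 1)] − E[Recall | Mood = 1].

2.5

The intervention sets Mood=1 in all 6 units regardless of Study. Recomputing Recall per unit gives 4, 0, 1, 5, 2, 6; average 3.
E[Recall|Mood=1] averages over only the 2 units with Mood=1 (Study = 1, 2): Recall = 0, 1, mean 0.5.
Difference = 3 − 0.5 = 2.5.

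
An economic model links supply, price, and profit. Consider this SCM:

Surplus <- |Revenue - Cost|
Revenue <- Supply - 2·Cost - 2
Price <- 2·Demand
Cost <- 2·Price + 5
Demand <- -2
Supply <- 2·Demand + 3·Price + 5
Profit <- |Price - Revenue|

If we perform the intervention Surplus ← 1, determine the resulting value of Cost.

Under do(Surplus=1), the mechanism Surplus <- |Revenue - Cost| is discarded; Surplus is fixed at 1.
Since Cost is not a descendant of the intervened variable, it is unaffected.
Price = 2·Demand  [with Demand=-2]  = -4
Cost = 2·Price + 5  [with Price=-4]  = -3

-3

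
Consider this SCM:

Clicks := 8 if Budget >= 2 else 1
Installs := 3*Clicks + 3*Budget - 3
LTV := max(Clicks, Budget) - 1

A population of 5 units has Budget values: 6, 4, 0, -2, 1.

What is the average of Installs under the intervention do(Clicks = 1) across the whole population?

5.4

The intervention sets Clicks=1 in all 5 units regardless of Budget. Recomputing Installs per unit gives 18, 12, 0, -6, 3; average 5.4.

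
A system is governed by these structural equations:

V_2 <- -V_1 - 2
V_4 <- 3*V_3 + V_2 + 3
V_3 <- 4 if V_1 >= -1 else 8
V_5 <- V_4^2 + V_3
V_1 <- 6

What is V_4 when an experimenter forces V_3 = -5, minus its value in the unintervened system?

The intervention breaks the incoming arrows to V_3: V_3 <- 4 if V_1 >= -1 else 8 no longer applies, and V_3 = -5.
V_2 = -V_1 - 2  [with V_1=6]  = -8
V_4 = 3*V_3 + V_2 + 3  [with V_3=-5, V_2=-8]  = -20
Without intervention: V_2 = -V_1 - 2  [with V_1=6]  = -8; V_3 = 4 if V_1 >= -1 else 8  [with V_1=6]  = 4; V_4 = 3*V_3 + V_2 + 3  [with V_3=4, V_2=-8]  = 7.
Change = -20 − 7 = -27.

-27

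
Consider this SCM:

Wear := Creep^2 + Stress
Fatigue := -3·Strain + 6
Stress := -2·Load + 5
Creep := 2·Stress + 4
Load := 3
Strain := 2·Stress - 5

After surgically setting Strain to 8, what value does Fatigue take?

The intervention breaks the incoming arrows to Strain: Strain := 2·Stress - 5 no longer applies, and Strain = 8.
Fatigue = -3·Strain + 6  [with Strain=8]  = -18

-18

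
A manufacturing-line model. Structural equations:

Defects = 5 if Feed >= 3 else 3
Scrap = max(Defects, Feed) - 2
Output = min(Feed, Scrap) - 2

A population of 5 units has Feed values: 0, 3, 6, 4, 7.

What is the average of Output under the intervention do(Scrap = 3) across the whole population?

Every unit gets Scrap=3 under the intervention. Output values become -2, 1, 1, 1, 1; E[Output|do(Scrap=3)] = 0.4.

0.4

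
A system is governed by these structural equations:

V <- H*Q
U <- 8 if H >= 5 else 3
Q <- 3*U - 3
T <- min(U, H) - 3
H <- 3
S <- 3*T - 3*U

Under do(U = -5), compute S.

Under do(U=-5), the mechanism U <- 8 if H >= 5 else 3 is discarded; U is fixed at -5.
T = min(U, H) - 3  [with U=-5, H=3]  = -8
S = 3*T - 3*U  [with T=-8, U=-5]  = -9

-9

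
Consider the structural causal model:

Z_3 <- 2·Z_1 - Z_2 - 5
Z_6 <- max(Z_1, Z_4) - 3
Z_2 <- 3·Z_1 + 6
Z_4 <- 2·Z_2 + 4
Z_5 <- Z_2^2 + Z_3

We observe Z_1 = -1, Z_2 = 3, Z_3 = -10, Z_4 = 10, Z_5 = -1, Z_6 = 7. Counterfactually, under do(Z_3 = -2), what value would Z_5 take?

7

do(Z_3=-2) replaces the equation Z_3 <- 2·Z_1 - Z_2 - 5 with the constant Z_3 = -2.
Z_2 = 3·Z_1 + 6  [with Z_1=-1]  = 3
Z_5 = Z_2^2 + Z_3  [with Z_2=3, Z_3=-2]  = 7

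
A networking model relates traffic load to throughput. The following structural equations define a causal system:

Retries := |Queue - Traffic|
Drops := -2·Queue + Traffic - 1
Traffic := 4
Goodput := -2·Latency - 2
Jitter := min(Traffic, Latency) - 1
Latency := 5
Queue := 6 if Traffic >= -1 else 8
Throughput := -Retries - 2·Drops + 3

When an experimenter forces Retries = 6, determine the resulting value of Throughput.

Under do(Retries=6), the mechanism Retries := |Queue - Traffic| is discarded; Retries is fixed at 6.
Queue = 6 if Traffic >= -1 else 8  [with Traffic=4]  = 6
Drops = -2·Queue + Traffic - 1  [with Queue=6, Traffic=4]  = -9
Throughput = -Retries - 2·Drops + 3  [with Retries=6, Drops=-9]  = 15

15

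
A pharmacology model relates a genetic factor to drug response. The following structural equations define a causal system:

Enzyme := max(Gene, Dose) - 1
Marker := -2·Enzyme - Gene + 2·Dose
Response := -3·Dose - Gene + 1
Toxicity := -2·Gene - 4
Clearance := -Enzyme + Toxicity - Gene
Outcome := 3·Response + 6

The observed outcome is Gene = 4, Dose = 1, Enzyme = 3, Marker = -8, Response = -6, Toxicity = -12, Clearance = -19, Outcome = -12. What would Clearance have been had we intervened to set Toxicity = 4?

Intervening sets Toxicity = 4 and removes its equation (Toxicity := -2·Gene - 4).
Enzyme = max(Gene, Dose) - 1  [with Gene=4, Dose=1]  = 3
Clearance = -Enzyme + Toxicity - Gene  [with Enzyme=3, Toxicity=4, Gene=4]  = -3

-3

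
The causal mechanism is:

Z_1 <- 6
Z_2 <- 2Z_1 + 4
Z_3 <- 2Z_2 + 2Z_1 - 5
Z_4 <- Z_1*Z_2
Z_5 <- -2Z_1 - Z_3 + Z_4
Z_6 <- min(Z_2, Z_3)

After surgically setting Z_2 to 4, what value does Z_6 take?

4

Under do(Z_2=4), the mechanism Z_2 <- 2Z_1 + 4 is discarded; Z_2 is fixed at 4.
Z_3 = 2Z_2 + 2Z_1 - 5  [with Z_2=4, Z_1=6]  = 15
Z_6 = min(Z_2, Z_3)  [with Z_2=4, Z_3=15]  = 4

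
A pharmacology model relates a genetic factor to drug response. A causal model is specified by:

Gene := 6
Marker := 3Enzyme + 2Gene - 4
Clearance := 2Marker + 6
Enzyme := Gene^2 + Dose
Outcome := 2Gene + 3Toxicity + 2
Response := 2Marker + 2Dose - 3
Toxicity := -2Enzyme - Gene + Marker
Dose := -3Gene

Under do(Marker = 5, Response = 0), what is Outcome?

The joint intervention fixes Marker = 5, Response = 0, removing each variable's own equation.
Dose = -3Gene  [with Gene=6]  = -18
Enzyme = Gene^2 + Dose  [with Gene=6, Dose=-18]  = 18
Toxicity = -2Enzyme - Gene + Marker  [with Enzyme=18, Gene=6, Marker=5]  = -37
Outcome = 2Gene + 3Toxicity + 2  [with Gene=6, Toxicity=-37]  = -97

-97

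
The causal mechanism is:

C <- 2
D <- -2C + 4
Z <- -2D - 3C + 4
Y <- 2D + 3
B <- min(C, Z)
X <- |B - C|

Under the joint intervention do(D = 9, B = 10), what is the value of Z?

Under do(D = 9, B = 10), each intervened variable's structural equation is replaced by its fixed value.
Z = -2D - 3C + 4  [with D=9, C=2]  = -20

-20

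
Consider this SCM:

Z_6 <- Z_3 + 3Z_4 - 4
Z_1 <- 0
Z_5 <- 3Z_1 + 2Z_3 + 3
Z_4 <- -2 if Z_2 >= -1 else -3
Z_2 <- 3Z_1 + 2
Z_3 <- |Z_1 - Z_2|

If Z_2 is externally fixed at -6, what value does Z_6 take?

Under do(Z_2=-6), the mechanism Z_2 <- 3Z_1 + 2 is discarded; Z_2 is fixed at -6.
Z_3 = |Z_1 - Z_2|  [with Z_1=0, Z_2=-6]  = 6
Z_4 = -2 if Z_2 >= -1 else -3  [with Z_2=-6]  = -3
Z_6 = Z_3 + 3Z_4 - 4  [with Z_3=6, Z_4=-3]  = -7

-7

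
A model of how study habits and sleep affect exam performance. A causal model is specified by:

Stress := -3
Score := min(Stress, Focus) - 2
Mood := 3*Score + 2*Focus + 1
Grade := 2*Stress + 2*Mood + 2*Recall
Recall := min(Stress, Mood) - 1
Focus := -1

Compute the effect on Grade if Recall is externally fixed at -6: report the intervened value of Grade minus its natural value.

22

The intervention breaks the incoming arrows to Recall: Recall := min(Stress, Mood) - 1 no longer applies, and Recall = -6.
Score = min(Stress, Focus) - 2  [with Stress=-3, Focus=-1]  = -5
Mood = 3*Score + 2*Focus + 1  [with Score=-5, Focus=-1]  = -16
Grade = 2*Stress + 2*Mood + 2*Recall  [with Stress=-3, Mood=-16, Recall=-6]  = -50
Without intervention: Score = min(Stress, Focus) - 2  [with Stress=-3, Focus=-1]  = -5; Mood = 3*Score + 2*Focus + 1  [with Score=-5, Focus=-1]  = -16; Recall = min(Stress, Mood) - 1  [with Stress=-3, Mood=-16]  = -17; Grade = 2*Stress + 2*Mood + 2*Recall  [with Stress=-3, Mood=-16, Recall=-17]  = -72.
Change = -50 − (-72) = 22.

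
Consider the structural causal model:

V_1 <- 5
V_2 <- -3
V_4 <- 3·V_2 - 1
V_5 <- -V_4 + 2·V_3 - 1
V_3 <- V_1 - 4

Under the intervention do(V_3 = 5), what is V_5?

do(V_3=5) replaces the equation V_3 <- V_1 - 4 with the constant V_3 = 5.
V_4 = 3·V_2 - 1  [with V_2=-3]  = -10
V_5 = -V_4 + 2·V_3 - 1  [with V_4=-10, V_3=5]  = 19

19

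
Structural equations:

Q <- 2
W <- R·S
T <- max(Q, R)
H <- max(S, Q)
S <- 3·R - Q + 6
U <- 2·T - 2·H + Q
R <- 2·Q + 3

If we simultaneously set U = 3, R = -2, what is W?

4

The joint intervention fixes U = 3, R = -2, removing each variable's own equation.
S = 3·R - Q + 6  [with R=-2, Q=2]  = -2
W = R·S  [with R=-2, S=-2]  = 4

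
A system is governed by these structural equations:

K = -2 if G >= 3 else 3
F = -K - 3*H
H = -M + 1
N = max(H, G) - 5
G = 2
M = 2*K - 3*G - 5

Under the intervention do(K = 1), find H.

Under do(K=1), the mechanism K = -2 if G >= 3 else 3 is discarded; K is fixed at 1.
M = 2*K - 3*G - 5  [with K=1, G=2]  = -9
H = -M + 1  [with M=-9]  = 10

10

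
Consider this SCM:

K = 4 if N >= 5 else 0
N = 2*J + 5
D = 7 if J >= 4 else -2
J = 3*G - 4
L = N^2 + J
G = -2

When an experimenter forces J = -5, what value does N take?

The intervention breaks the incoming arrows to J: J = 3*G - 4 no longer applies, and J = -5.
N = 2*J + 5  [with J=-5]  = -5

-5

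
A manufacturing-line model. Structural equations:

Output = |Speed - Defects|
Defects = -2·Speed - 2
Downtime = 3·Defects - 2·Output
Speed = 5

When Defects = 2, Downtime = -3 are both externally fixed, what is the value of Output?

The joint intervention fixes Defects = 2, Downtime = -3, removing each variable's own equation.
Output = |Speed - Defects|  [with Speed=5, Defects=2]  = 3

3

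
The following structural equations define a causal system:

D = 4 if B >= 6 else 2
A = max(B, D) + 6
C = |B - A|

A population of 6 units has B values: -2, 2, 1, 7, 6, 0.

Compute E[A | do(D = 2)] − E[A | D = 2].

1.5

Every unit gets D=2 under the intervention. A values become 8, 8, 8, 13, 12, 8; E[A|do(D=2)] = 9.5.
E[A|D=2] averages over only the 4 units with D=2 (B = -2, 2, 1, 0): A = 8, 8, 8, 8, mean 8.
Difference = 9.5 − 8 = 1.5.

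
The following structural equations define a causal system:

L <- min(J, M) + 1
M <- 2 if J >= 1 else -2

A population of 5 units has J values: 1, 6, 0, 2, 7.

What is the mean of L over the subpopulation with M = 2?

2.75

Conditioning on M=2 selects the 4 unit(s) with J ∈ {1, 6, 2, 7}. Their L values: 2, 3, 3, 3. Mean = 2.75.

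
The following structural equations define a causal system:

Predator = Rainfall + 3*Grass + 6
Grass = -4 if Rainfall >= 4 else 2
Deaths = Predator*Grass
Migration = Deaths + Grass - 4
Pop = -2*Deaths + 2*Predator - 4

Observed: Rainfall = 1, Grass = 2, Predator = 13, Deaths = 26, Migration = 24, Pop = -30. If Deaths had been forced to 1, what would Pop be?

Under do(Deaths=1), the mechanism Deaths = Predator*Grass is discarded; Deaths is fixed at 1.
Grass = -4 if Rainfall >= 4 else 2  [with Rainfall=1]  = 2
Predator = Rainfall + 3*Grass + 6  [with Rainfall=1, Grass=2]  = 13
Pop = -2*Deaths + 2*Predator - 4  [with Deaths=1, Predator=13]  = 20

20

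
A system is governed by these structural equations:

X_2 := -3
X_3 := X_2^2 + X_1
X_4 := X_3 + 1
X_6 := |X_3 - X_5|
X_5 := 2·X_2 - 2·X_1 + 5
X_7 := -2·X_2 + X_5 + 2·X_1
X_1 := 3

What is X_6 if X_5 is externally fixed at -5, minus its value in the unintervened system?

The intervention breaks the incoming arrows to X_5: X_5 := 2·X_2 - 2·X_1 + 5 no longer applies, and X_5 = -5.
X_3 = X_2^2 + X_1  [with X_2=-3, X_1=3]  = 12
X_6 = |X_3 - X_5|  [with X_3=12, X_5=-5]  = 17
Without intervention: X_3 = X_2^2 + X_1  [with X_2=-3, X_1=3]  = 12; X_5 = 2·X_2 - 2·X_1 + 5  [with X_2=-3, X_1=3]  = -7; X_6 = |X_3 - X_5|  [with X_3=12, X_5=-7]  = 19.
Change = 17 − 19 = -2.

-2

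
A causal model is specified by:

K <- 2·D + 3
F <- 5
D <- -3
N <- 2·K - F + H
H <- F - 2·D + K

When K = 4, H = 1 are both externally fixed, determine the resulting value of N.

4

Setting K = 4, H = 1 by intervention discards those variables' equations.
N = 2·K - F + H  [with K=4, F=5, H=1]  = 4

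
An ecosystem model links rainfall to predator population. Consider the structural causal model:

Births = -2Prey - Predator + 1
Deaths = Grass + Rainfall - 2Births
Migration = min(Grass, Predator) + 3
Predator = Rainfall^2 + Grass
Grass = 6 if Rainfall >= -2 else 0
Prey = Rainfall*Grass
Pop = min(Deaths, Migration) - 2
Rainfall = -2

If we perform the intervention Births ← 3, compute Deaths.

The intervention breaks the incoming arrows to Births: Births = -2Prey - Predator + 1 no longer applies, and Births = 3.
Grass = 6 if Rainfall >= -2 else 0  [with Rainfall=-2]  = 6
Deaths = Grass + Rainfall - 2Births  [with Grass=6, Rainfall=-2, Births=3]  = -2

-2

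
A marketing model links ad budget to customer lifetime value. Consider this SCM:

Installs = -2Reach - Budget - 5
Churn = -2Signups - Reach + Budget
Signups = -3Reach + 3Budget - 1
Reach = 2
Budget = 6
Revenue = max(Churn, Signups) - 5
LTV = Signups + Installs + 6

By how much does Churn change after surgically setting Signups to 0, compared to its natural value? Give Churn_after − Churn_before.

Intervening sets Signups = 0 and removes its equation (Signups = -3Reach + 3Budget - 1).
Churn = -2Signups - Reach + Budget  [with Signups=0, Reach=2, Budget=6]  = 4
Without intervention: Signups = -3Reach + 3Budget - 1  [with Reach=2, Budget=6]  = 11; Churn = -2Signups - Reach + Budget  [with Signups=11, Reach=2, Budget=6]  = -18.
Change = 4 − (-18) = 22.

22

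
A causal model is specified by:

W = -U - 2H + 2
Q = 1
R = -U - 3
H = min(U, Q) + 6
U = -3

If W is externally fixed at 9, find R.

Intervening sets W = 9 and removes its equation (W = -U - 2H + 2).
No directed path runs from W to R, so R keeps its natural value.
R = -U - 3  [with U=-3]  = 0

0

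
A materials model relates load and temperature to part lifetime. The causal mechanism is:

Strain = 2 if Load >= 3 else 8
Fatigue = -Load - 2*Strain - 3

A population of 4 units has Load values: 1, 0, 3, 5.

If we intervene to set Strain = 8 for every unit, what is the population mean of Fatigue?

do(Strain=8) breaks Strain's dependence on Load. With Strain=8 fixed, Fatigue across the units is -20, -19, -22, -24, mean -21.25.

-21.25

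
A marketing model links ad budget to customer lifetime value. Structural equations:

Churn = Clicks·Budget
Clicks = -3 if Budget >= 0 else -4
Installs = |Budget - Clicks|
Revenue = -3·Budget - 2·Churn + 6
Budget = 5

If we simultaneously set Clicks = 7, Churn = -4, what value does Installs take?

2

The joint intervention fixes Clicks = 7, Churn = -4, removing each variable's own equation.
Installs = |Budget - Clicks|  [with Budget=5, Clicks=7]  = 2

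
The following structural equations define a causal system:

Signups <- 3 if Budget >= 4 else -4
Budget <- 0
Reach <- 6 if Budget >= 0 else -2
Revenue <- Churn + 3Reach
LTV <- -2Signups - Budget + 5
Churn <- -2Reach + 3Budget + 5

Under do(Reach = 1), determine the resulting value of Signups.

-4

The intervention breaks the incoming arrows to Reach: Reach <- 6 if Budget >= 0 else -2 no longer applies, and Reach = 1.
Since Signups is not a descendant of the intervened variable, it is unaffected.
Signups = 3 if Budget >= 4 else -4  [with Budget=0]  = -4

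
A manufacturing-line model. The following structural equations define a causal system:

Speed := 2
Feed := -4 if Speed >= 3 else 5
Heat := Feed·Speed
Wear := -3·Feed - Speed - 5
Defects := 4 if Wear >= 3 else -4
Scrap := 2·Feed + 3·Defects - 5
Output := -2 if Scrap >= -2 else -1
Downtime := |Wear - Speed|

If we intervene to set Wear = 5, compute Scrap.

17

Under do(Wear=5), the mechanism Wear := -3·Feed - Speed - 5 is discarded; Wear is fixed at 5.
Feed = -4 if Speed >= 3 else 5  [with Speed=2]  = 5
Defects = 4 if Wear >= 3 else -4  [with Wear=5]  = 4
Scrap = 2·Feed + 3·Defects - 5  [with Feed=5, Defects=4]  = 17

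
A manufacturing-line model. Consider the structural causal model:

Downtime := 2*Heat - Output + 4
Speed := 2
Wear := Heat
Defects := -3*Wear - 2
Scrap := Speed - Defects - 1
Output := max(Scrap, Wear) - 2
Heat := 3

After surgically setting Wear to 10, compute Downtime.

-21

The intervention breaks the incoming arrows to Wear: Wear := Heat no longer applies, and Wear = 10.
Defects = -3*Wear - 2  [with Wear=10]  = -32
Scrap = Speed - Defects - 1  [with Speed=2, Defects=-32]  = 33
Output = max(Scrap, Wear) - 2  [with Scrap=33, Wear=10]  = 31
Downtime = 2*Heat - Output + 4  [with Heat=3, Output=31]  = -21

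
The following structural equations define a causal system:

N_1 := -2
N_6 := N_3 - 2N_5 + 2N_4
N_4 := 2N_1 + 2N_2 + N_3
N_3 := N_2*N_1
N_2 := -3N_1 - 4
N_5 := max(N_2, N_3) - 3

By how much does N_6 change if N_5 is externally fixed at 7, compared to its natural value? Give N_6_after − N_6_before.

The intervention breaks the incoming arrows to N_5: N_5 := max(N_2, N_3) - 3 no longer applies, and N_5 = 7.
N_2 = -3N_1 - 4  [with N_1=-2]  = 2
N_3 = N_2*N_1  [with N_2=2, N_1=-2]  = -4
N_4 = 2N_1 + 2N_2 + N_3  [with N_1=-2, N_2=2, N_3=-4]  = -4
N_6 = N_3 - 2N_5 + 2N_4  [with N_3=-4, N_5=7, N_4=-4]  = -26
Without intervention: N_2 = -3N_1 - 4  [with N_1=-2]  = 2; N_3 = N_2*N_1  [with N_2=2, N_1=-2]  = -4; N_4 = 2N_1 + 2N_2 + N_3  [with N_1=-2, N_2=2, N_3=-4]  = -4; N_5 = max(N_2, N_3) - 3  [with N_2=2, N_3=-4]  = -1; N_6 = N_3 - 2N_5 + 2N_4  [with N_3=-4, N_5=-1, N_4=-4]  = -10.
Change = -26 − (-10) = -16.

-16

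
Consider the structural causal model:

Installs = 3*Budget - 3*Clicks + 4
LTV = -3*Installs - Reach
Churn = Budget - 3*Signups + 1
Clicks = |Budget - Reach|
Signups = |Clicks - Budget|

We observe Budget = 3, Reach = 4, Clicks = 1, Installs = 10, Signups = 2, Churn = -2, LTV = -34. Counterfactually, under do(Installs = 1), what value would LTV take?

-7

The intervention breaks the incoming arrows to Installs: Installs = 3*Budget - 3*Clicks + 4 no longer applies, and Installs = 1.
LTV = -3*Installs - Reach  [with Installs=1, Reach=4]  = -7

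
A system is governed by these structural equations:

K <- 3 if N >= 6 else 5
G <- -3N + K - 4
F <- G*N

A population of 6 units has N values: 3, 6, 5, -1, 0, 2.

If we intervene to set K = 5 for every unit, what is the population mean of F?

do(K=5) breaks K's dependence on N. With K=5 fixed, F across the units is -24, -102, -70, -4, 0, -10, mean -35.

-35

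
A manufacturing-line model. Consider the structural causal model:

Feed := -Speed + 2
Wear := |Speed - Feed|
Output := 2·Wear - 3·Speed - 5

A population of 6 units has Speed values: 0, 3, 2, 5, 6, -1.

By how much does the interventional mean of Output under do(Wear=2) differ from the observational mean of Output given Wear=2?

The intervention sets Wear=2 in all 6 units regardless of Speed. Recomputing Output per unit gives -1, -10, -7, -16, -19, 2; average -8.5.
Conditioning on Wear=2 selects the 2 unit(s) with Speed ∈ {0, 2}. Their Output values: -1, -7. Mean = -4.
Difference = -8.5 − (-4) = -4.5.

-4.5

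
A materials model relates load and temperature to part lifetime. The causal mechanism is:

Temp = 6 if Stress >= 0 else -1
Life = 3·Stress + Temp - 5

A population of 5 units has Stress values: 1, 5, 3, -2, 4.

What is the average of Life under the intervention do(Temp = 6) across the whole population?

do(Temp=6) breaks Temp's dependence on Stress. With Temp=6 fixed, Life across the units is 4, 16, 10, -5, 13, mean 7.6.

7.6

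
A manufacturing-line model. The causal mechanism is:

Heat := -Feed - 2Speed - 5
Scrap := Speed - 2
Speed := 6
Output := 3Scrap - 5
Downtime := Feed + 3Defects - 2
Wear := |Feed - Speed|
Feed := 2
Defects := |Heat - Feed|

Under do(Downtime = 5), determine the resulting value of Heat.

-19

Under do(Downtime=5), the mechanism Downtime := Feed + 3Defects - 2 is discarded; Downtime is fixed at 5.
No directed path runs from Downtime to Heat, so Heat keeps its natural value.
Heat = -Feed - 2Speed - 5  [with Feed=2, Speed=6]  = -19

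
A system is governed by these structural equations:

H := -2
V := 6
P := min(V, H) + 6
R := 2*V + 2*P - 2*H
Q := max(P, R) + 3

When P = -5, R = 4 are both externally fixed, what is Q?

Setting P = -5, R = 4 by intervention discards those variables' equations.
Q = max(P, R) + 3  [with P=-5, R=4]  = 7

7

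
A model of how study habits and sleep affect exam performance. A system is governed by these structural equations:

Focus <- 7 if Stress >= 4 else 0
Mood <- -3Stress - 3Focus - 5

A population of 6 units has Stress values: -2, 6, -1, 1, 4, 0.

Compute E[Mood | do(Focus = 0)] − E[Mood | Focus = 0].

-5.5

do(Focus=0) breaks Focus's dependence on Stress. With Focus=0 fixed, Mood across the units is 1, -23, -2, -8, -17, -5, mean -9.
E[Mood|Focus=0] averages over only the 4 units with Focus=0 (Stress = -2, -1, 1, 0): Mood = 1, -2, -8, -5, mean -3.5.
Difference = -9 − (-3.5) = -5.5.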